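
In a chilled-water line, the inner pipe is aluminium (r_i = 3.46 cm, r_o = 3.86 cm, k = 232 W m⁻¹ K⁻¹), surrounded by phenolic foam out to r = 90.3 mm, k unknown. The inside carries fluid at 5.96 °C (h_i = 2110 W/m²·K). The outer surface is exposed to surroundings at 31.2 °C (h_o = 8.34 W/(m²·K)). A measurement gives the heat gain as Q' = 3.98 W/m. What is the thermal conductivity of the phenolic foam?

ΣR = ΔT/Q' = |5.96 − 31.2|/3.98 = 6.342 m·K/W
Known resistances:
  R'_conv,in = 1/(2πr h) = 1/(2π·0.0346·2110) = 0.002180 m·K/W
  R'_aluminium = ln(0.0386/0.0346)/(2πk) = 0.1094/(2π·232) = 7.505×10^-5 m·K/W
  R'_conv,out = 1/(2πr h) = 1/(2π·0.0903·8.34) = 0.2113 m·K/W
R_phenolic foam = ΣR − ΣR_known = 6.342 − 0.2136 = 6.128 m·K/W
ln(r₂/r₁)/(2πk) = 6.128 ⇒ k = 0.8499/(2π·6.128) = 0.0221 W/m·K

k = 0.0221 W/m·K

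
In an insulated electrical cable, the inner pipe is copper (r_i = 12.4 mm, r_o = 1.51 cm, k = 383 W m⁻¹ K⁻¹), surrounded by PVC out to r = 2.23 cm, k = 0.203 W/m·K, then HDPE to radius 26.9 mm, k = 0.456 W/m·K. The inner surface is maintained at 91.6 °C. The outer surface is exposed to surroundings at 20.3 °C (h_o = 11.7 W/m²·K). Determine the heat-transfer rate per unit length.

Treat each layer as a resistance in series:
  R'_copper = ln(0.0151/0.0124)/(2πk) = 0.1970/(2π·383) = 8.186×10^-5 m·K/W
  R'_PVC = ln(0.0223/0.0151)/(2πk) = 0.3899/(2π·0.203) = 0.3057 m·K/W
  R'_HDPE = ln(0.0269/0.0223)/(2πk) = 0.1875/(2π·0.456) = 0.06546 m·K/W
  R'_conv,out = 1/(2πr h) = 1/(2π·0.0269·11.7) = 0.5057 m·K/W
ΣR = 8.186×10^-5 + 0.3057 + 0.06546 + 0.5057 = 0.8769 m·K/W
Q' = ΔT/ΣR = (91.6 °C − 20.3 °C)/0.8769 = 81.3 W/m

Q' = 81.3 W/m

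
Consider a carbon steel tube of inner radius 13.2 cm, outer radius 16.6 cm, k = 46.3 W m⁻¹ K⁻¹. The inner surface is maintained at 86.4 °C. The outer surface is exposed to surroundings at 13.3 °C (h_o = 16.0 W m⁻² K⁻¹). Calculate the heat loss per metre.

Series thermal resistances, inner to outer:
  R'_carbon steel = ln(0.166/0.132)/(2πk) = 0.2292/(2π·46.3) = 7.878×10^-4 m·K/W
  R'_conv,out = 1/(2πr h) = 1/(2π·0.166·16.0) = 0.05992 m·K/W
ΣR = 7.878×10^-4 + 0.05992 = 0.06071 m·K/W
Q' = ΔT/ΣR = (86.4 °C − 13.3 °C)/0.06071 = 1200 W/m

Q' = 1200 W/m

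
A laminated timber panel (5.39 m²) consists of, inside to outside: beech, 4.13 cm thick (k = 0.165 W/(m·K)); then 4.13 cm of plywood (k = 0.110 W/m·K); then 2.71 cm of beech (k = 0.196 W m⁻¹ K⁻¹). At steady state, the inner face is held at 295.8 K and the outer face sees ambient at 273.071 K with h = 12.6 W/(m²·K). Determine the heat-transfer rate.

Q = 145 W

Treat each layer as a resistance in series:
  R_beech = L/(kA) = 0.0413/(0.165·5.39) = 0.04644 K/W
  R_plywood = L/(kA) = 0.0413/(0.110·5.39) = 0.06966 K/W
  R_beech = L/(kA) = 0.0271/(0.196·5.39) = 0.02565 K/W
  R_conv,out = 1/(hA) = 1/(12.6·5.39) = 0.01472 K/W
ΣR = 0.04644 + 0.06966 + 0.02565 + 0.01472 = 0.1565 K/W
Q = ΔT/ΣR = (295.8 K − 273.071 K)/0.1565 = 145 W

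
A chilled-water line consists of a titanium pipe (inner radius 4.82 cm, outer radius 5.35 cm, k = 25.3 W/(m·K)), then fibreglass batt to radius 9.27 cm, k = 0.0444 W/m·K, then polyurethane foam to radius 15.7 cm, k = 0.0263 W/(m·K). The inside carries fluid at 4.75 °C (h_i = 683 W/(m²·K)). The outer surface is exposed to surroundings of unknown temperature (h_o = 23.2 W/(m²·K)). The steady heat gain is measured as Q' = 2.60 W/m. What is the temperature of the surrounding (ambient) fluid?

Sum the resistances:
  R'_conv,in = 1/(2πr h) = 1/(2π·0.0482·683) = 0.004835 m·K/W
  R'_titanium = ln(0.0535/0.0482)/(2πk) = 0.1043/(2π·25.3) = 6.563×10^-4 m·K/W
  R'_fibreglass batt = ln(0.0927/0.0535)/(2πk) = 0.5497/(2π·0.0444) = 1.970 m·K/W
  R'_polyurethane foam = ln(0.157/0.0927)/(2πk) = 0.5269/(2π·0.0263) = 3.188 m·K/W
  R'_conv,out = 1/(2πr h) = 1/(2π·0.157·23.2) = 0.04370 m·K/W
ΣR = 5.208 m·K/W
ΔT = Q'·ΣR = 2.60 × 5.208 = 13.54 K
Heat flows inward, so T_out = T_in + ΔT = 4.75 + 13.54 = 18.3 °C

T_out = 18.3 °C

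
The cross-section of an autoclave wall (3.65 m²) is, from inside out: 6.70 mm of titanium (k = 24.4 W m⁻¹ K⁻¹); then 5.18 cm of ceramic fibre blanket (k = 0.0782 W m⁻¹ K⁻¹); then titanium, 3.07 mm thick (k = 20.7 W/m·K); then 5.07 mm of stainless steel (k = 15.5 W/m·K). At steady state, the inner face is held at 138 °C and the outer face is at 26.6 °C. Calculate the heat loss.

Q = 613 W

Series thermal resistances, inner to outer:
  R_titanium = L/(kA) = 0.00670/(24.4·3.65) = 7.523×10^-5 K/W
  R_ceramic fibre blanket = L/(kA) = 0.0518/(0.0782·3.65) = 0.1815 K/W
  R_titanium = L/(kA) = 0.00307/(20.7·3.65) = 4.063×10^-5 K/W
  R_stainless steel = L/(kA) = 0.00507/(15.5·3.65) = 8.962×10^-5 K/W
ΣR = 7.523×10^-5 + 0.1815 + 4.063×10^-5 + 8.962×10^-5 = 0.1817 K/W
Q = ΔT/ΣR = (138 °C − 26.6 °C)/0.1817 = 613 W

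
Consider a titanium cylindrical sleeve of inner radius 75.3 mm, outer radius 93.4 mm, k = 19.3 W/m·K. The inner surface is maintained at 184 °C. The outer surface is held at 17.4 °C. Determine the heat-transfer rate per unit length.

Q' = 93800 W/m

Q' = 2πk·ΔT/ln(r₂/r₁) = 2π × 19.3 × 166.6 / ln(0.0934/0.0753) = 93800 W/m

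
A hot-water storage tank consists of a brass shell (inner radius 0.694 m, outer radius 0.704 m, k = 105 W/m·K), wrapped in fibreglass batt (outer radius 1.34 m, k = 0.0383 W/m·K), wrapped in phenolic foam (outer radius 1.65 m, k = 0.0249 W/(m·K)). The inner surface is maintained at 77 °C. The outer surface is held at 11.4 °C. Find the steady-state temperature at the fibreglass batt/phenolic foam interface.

Treat each layer as a resistance in series:
  R_brass = (1/0.694 − 1/0.704)/(4πk) = 0.02047/(4π·105) = 1.551×10^-5 K/W
  R_fibreglass batt = (1/0.704 − 1/1.34)/(4πk) = 0.6742/(4π·0.0383) = 1.401 K/W
  R_phenolic foam = (1/1.34 − 1/1.65)/(4πk) = 0.1402/(4π·0.0249) = 0.4481 K/W
ΣR = 1.551×10^-5 + 1.401 + 0.4481 = 1.849 K/W
Q = ΔT/ΣR = (77 °C − 11.4 °C)/1.849 = 35.48 W
From the inner boundary to the fibreglass batt/phenolic foam interface, ΣR_partial = 1.401 K/W.
T_interface = T_in − Q·ΣR_partial = 77 °C − (35.48)(1.401) = 27.3 °C

T = 27.3 °C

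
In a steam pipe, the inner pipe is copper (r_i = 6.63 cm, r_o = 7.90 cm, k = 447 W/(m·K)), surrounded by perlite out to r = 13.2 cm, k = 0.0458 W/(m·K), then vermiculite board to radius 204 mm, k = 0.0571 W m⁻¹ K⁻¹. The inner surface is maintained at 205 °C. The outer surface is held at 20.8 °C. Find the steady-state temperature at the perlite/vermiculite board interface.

T = 95.4 °C

Treat each layer as a resistance in series:
  R'_copper = ln(0.0790/0.0663)/(2πk) = 0.1753/(2π·447) = 6.240×10^-5 m·K/W
  R'_perlite = ln(0.132/0.0790)/(2πk) = 0.5134/(2π·0.0458) = 1.784 m·K/W
  R'_vermiculite board = ln(0.204/0.132)/(2πk) = 0.4353/(2π·0.0571) = 1.213 m·K/W
ΣR = 6.240×10^-5 + 1.784 + 1.213 = 2.997 m·K/W
Q' = ΔT/ΣR = (205 °C − 20.8 °C)/2.997 = 61.46 W/m
From the inner boundary to the perlite/vermiculite board interface, ΣR_partial = 1.784 m·K/W.
T_interface = T_in − Q'·ΣR_partial = 205 °C − (61.46)(1.784) = 95.4 °C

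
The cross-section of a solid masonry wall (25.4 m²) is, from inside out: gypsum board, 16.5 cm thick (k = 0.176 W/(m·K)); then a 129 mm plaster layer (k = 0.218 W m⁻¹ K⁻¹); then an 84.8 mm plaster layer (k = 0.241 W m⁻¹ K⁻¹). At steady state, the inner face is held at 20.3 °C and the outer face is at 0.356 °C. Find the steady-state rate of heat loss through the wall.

Treat each layer as a resistance in series:
  R_gypsum board = L/(kA) = 0.165/(0.176·25.4) = 0.03691 K/W
  R_plaster = L/(kA) = 0.129/(0.218·25.4) = 0.02330 K/W
  R_plaster = L/(kA) = 0.0848/(0.241·25.4) = 0.01385 K/W
ΣR = 0.03691 + 0.02330 + 0.01385 = 0.07406 K/W
Q = ΔT/ΣR = (20.3 °C − 0.356 °C)/0.07406 = 269 W

Q = 269 W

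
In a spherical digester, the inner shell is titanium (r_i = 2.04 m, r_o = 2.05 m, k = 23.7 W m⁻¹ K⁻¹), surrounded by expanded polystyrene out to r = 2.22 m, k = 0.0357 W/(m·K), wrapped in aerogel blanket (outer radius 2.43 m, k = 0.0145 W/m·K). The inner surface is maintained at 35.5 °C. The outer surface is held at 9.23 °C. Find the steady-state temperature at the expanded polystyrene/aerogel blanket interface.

T = 28.1 °C

Resistance network (inner→outer):
  R_titanium = (1/2.04 − 1/2.05)/(4πk) = 0.002391/(4π·23.7) = 8.029×10^-6 K/W
  R_expanded polystyrene = (1/2.05 − 1/2.22)/(4πk) = 0.03735/(4π·0.0357) = 0.08327 K/W
  R_aerogel blanket = (1/2.22 − 1/2.43)/(4πk) = 0.03893/(4π·0.0145) = 0.2136 K/W
ΣR = 8.029×10^-6 + 0.08327 + 0.2136 = 0.2969 K/W
Q = ΔT/ΣR = (35.5 °C − 9.23 °C)/0.2969 = 88.48 W
From the inner boundary to the expanded polystyrene/aerogel blanket interface, ΣR_partial = 0.08328 K/W.
T_interface = T_in − Q·ΣR_partial = 35.5 °C − (88.48)(0.08328) = 28.1 °C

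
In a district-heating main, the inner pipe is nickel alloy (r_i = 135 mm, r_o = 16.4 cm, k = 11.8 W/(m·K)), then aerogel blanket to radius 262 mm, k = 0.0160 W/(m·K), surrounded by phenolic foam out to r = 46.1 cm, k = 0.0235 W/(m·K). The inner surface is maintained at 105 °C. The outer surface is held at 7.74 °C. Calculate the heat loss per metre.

Resistance network (inner→outer):
  R'_nickel alloy = ln(0.164/0.135)/(2πk) = 0.1946/(2π·11.8) = 0.002625 m·K/W
  R'_aerogel blanket = ln(0.262/0.164)/(2πk) = 0.4685/(2π·0.0160) = 4.660 m·K/W
  R'_phenolic foam = ln(0.461/0.262)/(2πk) = 0.5651/(2π·0.0235) = 3.827 m·K/W
ΣR = 0.002625 + 4.660 + 3.827 = 8.490 m·K/W
Q' = ΔT/ΣR = (105 °C − 7.74 °C)/8.490 = 11.5 W/m

Q' = 11.5 W/m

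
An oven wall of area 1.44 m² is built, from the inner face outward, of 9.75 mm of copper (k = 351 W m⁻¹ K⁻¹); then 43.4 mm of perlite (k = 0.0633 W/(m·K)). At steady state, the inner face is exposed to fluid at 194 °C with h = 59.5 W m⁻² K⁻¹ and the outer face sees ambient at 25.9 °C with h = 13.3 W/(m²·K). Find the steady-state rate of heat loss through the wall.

Series thermal resistances, inner to outer:
  R_conv,in = 1/(hA) = 1/(59.5·1.44) = 0.01167 K/W
  R_copper = L/(kA) = 0.00975/(351·1.44) = 1.929×10^-5 K/W
  R_perlite = L/(kA) = 0.0434/(0.0633·1.44) = 0.4761 K/W
  R_conv,out = 1/(hA) = 1/(13.3·1.44) = 0.05221 K/W
ΣR = 0.01167 + 1.929×10^-5 + 0.4761 + 0.05221 = 0.5400 K/W
Q = ΔT/ΣR = (194 °C − 25.9 °C)/0.5400 = 311 W

Q = 311 W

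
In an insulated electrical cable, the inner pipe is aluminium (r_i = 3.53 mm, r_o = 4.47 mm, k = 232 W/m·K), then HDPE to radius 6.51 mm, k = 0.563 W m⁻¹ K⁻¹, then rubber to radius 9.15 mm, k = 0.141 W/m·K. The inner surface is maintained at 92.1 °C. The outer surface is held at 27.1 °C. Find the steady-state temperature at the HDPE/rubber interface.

Series thermal resistances, inner to outer:
  R'_aluminium = ln(0.00447/0.00353)/(2πk) = 0.2361/(2π·232) = 1.620×10^-4 m·K/W
  R'_HDPE = ln(0.00651/0.00447)/(2πk) = 0.3760/(2π·0.563) = 0.1063 m·K/W
  R'_rubber = ln(0.00915/0.00651)/(2πk) = 0.3404/(2π·0.141) = 0.3842 m·K/W
ΣR = 1.620×10^-4 + 0.1063 + 0.3842 = 0.4907 m·K/W
Q' = ΔT/ΣR = (92.1 °C − 27.1 °C)/0.4907 = 132.5 W/m
From the inner boundary to the HDPE/rubber interface, ΣR_partial = 0.1065 m·K/W.
T_interface = T_in − Q'·ΣR_partial = 92.1 °C − (132.5)(0.1065) = 78.0 °C

T = 78.0 °C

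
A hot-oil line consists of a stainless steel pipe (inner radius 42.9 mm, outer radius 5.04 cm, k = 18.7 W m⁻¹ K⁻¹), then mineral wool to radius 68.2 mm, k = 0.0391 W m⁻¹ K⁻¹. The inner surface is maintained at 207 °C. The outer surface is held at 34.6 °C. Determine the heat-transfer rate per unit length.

Resistance network (inner→outer):
  R'_stainless steel = ln(0.0504/0.0429)/(2πk) = 0.1611/(2π·18.7) = 0.001371 m·K/W
  R'_mineral wool = ln(0.0682/0.0504)/(2πk) = 0.3025/(2π·0.0391) = 1.231 m·K/W
ΣR = 0.001371 + 1.231 = 1.232 m·K/W
Q' = ΔT/ΣR = (207 °C − 34.6 °C)/1.232 = 140 W/m

Q' = 140 W/m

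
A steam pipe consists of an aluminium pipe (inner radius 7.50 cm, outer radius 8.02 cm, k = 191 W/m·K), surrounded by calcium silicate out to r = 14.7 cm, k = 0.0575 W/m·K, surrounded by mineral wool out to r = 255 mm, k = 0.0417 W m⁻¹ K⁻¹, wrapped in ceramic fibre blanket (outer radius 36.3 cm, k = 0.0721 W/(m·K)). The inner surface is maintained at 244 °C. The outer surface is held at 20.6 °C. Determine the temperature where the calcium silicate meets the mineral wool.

T = 162 °C

Treat each layer as a resistance in series:
  R'_aluminium = ln(0.0802/0.0750)/(2πk) = 0.06704/(2π·191) = 5.586×10^-5 m·K/W
  R'_calcium silicate = ln(0.147/0.0802)/(2πk) = 0.6059/(2π·0.0575) = 1.677 m·K/W
  R'_mineral wool = ln(0.255/0.147)/(2πk) = 0.5508/(2π·0.0417) = 2.102 m·K/W
  R'_ceramic fibre blanket = ln(0.363/0.255)/(2πk) = 0.3531/(2π·0.0721) = 0.7795 m·K/W
ΣR = 5.586×10^-5 + 1.677 + 2.102 + 0.7795 = 4.559 m·K/W
Q' = ΔT/ΣR = (244 °C − 20.6 °C)/4.559 = 49.00 W/m
From the inner boundary to the calcium silicate/mineral wool interface, ΣR_partial = 1.677 m·K/W.
T_interface = T_in − Q'·ΣR_partial = 244 °C − (49.00)(1.677) = 162 °C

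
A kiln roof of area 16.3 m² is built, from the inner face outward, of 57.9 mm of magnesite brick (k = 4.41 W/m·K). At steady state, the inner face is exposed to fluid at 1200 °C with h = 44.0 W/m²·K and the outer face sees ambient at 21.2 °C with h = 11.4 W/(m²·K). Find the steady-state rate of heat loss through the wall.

Resistance network (inner→outer):
  R_conv,in = 1/(hA) = 1/(44.0·16.3) = 0.001394 K/W
  R_magnesite brick = L/(kA) = 0.0579/(4.41·16.3) = 8.055×10^-4 K/W
  R_conv,out = 1/(hA) = 1/(11.4·16.3) = 0.005382 K/W
ΣR = 0.001394 + 8.055×10^-4 + 0.005382 = 0.007581 K/W
Q = ΔT/ΣR = (1200 °C − 21.2 °C)/0.007581 = 1.55×10^5 W

Q = 155 kW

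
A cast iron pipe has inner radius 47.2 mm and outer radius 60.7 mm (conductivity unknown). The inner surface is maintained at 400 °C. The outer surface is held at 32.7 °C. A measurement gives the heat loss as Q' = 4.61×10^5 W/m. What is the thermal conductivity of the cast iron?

k = 50.2 W/m·K

ΣR = ΔT/Q' = |400 − 32.7|/4.61×10^5 = 7.967×10^-4 m·K/W
ln(r₂/r₁)/(2πk) = 7.967×10^-4 ⇒ k = 0.2515/(2π·7.967×10^-4) = 50.2 W/m·K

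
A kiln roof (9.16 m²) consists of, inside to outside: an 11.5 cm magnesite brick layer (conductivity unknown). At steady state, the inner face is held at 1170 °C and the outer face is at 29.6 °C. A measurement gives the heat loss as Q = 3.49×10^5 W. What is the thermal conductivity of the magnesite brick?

ΣR = ΔT/Q = |1170 − 29.6|/3.49×10^5 = 0.003268 K/W
L/(kA) = 0.003268 ⇒ k = 0.115/(0.003268·9.16) = 3.84 W/m·K

k = 3.84 W/m·K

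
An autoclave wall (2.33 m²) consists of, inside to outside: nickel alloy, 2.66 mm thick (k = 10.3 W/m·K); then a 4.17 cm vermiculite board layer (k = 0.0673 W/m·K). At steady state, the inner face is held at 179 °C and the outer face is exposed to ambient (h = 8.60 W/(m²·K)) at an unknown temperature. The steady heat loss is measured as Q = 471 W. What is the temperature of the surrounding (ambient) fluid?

T_out = 30.2 °C

Sum the resistances:
  R_nickel alloy = L/(kA) = 0.00266/(10.3·2.33) = 1.108×10^-4 K/W
  R_vermiculite board = L/(kA) = 0.0417/(0.0673·2.33) = 0.2659 K/W
  R_conv,out = 1/(hA) = 1/(8.60·2.33) = 0.04991 K/W
ΣR = 0.3159 K/W
ΔT = Q·ΣR = 471 × 0.3159 = 148.8 K
Heat flows outward, so T_out = T_in − ΔT = 179 − 148.8 = 30.2 °C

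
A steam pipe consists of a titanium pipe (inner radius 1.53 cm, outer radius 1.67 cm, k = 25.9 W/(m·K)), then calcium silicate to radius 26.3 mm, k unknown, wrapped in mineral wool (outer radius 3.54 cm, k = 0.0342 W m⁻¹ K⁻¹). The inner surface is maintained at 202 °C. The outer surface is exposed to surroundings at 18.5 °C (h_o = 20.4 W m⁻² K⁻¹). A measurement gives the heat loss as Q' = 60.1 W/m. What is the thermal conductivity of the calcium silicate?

ΣR = ΔT/Q' = |202 − 18.5|/60.1 = 3.053 m·K/W
Known resistances:
  R'_titanium = ln(0.0167/0.0153)/(2πk) = 0.08756/(2π·25.9) = 5.380×10^-4 m·K/W
  R'_mineral wool = ln(0.0354/0.0263)/(2πk) = 0.2971/(2π·0.0342) = 1.383 m·K/W
  R'_conv,out = 1/(2πr h) = 1/(2π·0.0354·20.4) = 0.2204 m·K/W
R_calcium silicate = ΣR − ΣR_known = 3.053 − 1.604 = 1.449 m·K/W
ln(r₂/r₁)/(2πk) = 1.449 ⇒ k = 0.4542/(2π·1.449) = 0.0499 W/m·K

k = 0.0499 W/m·K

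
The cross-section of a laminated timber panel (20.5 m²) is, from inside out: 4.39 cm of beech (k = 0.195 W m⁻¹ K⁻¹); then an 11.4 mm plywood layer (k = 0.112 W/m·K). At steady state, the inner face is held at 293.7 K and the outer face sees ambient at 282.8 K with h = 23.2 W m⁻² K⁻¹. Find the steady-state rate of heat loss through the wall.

Q = 604 W

Resistance network (inner→outer):
  R_beech = L/(kA) = 0.0439/(0.195·20.5) = 0.01098 K/W
  R_plywood = L/(kA) = 0.0114/(0.112·20.5) = 0.004965 K/W
  R_conv,out = 1/(hA) = 1/(23.2·20.5) = 0.002103 K/W
ΣR = 0.01098 + 0.004965 + 0.002103 = 0.01805 K/W
Q = ΔT/ΣR = (293.7 K − 282.8 K)/0.01805 = 604 W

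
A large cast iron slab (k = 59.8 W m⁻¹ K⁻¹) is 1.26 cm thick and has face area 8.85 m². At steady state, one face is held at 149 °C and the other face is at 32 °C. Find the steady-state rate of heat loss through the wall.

Q = 4.91×10^6 W

Q = kA·ΔT/L = 59.8 × 8.85 × |149 °C − 32 °C| / 0.0126 = 4.91×10^6 W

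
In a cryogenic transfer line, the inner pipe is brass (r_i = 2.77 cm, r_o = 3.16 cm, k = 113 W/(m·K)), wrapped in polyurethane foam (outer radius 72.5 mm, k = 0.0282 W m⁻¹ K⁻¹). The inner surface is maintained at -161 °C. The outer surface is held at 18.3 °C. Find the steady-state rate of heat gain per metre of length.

Resistance network (inner→outer):
  R'_brass = ln(0.0316/0.0277)/(2πk) = 0.1317/(2π·113) = 1.855×10^-4 m·K/W
  R'_polyurethane foam = ln(0.0725/0.0316)/(2πk) = 0.8304/(2π·0.0282) = 4.687 m·K/W
ΣR = 1.855×10^-4 + 4.687 = 4.687 m·K/W
Q' = ΔT/ΣR = (-161 °C − 18.3 °C)/4.687 = -38.3 W/m
(Negative Q' ⇒ heat flows inward; heat gain = 38.3 W/m.)

Q' = 38.3 W/m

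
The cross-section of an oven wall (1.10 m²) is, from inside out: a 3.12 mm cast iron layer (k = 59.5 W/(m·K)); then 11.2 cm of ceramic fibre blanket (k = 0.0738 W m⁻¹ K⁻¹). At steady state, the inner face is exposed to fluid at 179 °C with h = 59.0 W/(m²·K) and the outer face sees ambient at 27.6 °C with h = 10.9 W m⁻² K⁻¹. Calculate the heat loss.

Treat each layer as a resistance in series:
  R_conv,in = 1/(hA) = 1/(59.0·1.10) = 0.01541 K/W
  R_cast iron = L/(kA) = 0.00312/(59.5·1.10) = 4.767×10^-5 K/W
  R_ceramic fibre blanket = L/(kA) = 0.112/(0.0738·1.10) = 1.380 K/W
  R_conv,out = 1/(hA) = 1/(10.9·1.10) = 0.08340 K/W
ΣR = 0.01541 + 4.767×10^-5 + 1.380 + 0.08340 = 1.479 K/W
Q = ΔT/ΣR = (179 °C − 27.6 °C)/1.479 = 102 W

Q = 102 W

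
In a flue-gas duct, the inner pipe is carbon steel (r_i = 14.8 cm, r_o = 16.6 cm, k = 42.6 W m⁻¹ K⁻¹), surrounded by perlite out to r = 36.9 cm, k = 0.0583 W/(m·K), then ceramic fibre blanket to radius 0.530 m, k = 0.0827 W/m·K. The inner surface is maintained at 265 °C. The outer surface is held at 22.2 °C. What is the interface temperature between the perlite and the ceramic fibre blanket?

T = 81.0 °C

Treat each layer as a resistance in series:
  R'_carbon steel = ln(0.166/0.148)/(2πk) = 0.1148/(2π·42.6) = 4.288×10^-4 m·K/W
  R'_perlite = ln(0.369/0.166)/(2πk) = 0.7988/(2π·0.0583) = 2.181 m·K/W
  R'_ceramic fibre blanket = ln(0.530/0.369)/(2πk) = 0.3621/(2π·0.0827) = 0.6968 m·K/W
ΣR = 4.288×10^-4 + 2.181 + 0.6968 = 2.878 m·K/W
Q' = ΔT/ΣR = (265 °C − 22.2 °C)/2.878 = 84.36 W/m
From the inner boundary to the perlite/ceramic fibre blanket interface, ΣR_partial = 2.181 m·K/W.
T_interface = T_in − Q'·ΣR_partial = 265 °C − (84.36)(2.181) = 81.0 °C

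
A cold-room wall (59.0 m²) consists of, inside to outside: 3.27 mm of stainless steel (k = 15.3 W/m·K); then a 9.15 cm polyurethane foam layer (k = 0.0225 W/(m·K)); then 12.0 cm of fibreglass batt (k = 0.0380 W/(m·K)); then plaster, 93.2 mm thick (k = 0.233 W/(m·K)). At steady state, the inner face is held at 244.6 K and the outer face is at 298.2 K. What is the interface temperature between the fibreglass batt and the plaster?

Treat each layer as a resistance in series:
  R_stainless steel = L/(kA) = 0.00327/(15.3·59.0) = 3.622×10^-6 K/W
  R_polyurethane foam = L/(kA) = 0.0915/(0.0225·59.0) = 0.06893 K/W
  R_fibreglass batt = L/(kA) = 0.120/(0.0380·59.0) = 0.05352 K/W
  R_plaster = L/(kA) = 0.0932/(0.233·59.0) = 0.006780 K/W
ΣR = 3.622×10^-6 + 0.06893 + 0.05352 + 0.006780 = 0.1292 K/W
Q = ΔT/ΣR = (244.6 K − 298.2 K)/0.1292 = -414.9 W
From the inner boundary to the fibreglass batt/plaster interface, ΣR_partial = 0.1225 K/W.
T_interface = T_in − Q·ΣR_partial = 244.6 K − (-414.9)(0.1225) = 295.4 K

T = 295.4 K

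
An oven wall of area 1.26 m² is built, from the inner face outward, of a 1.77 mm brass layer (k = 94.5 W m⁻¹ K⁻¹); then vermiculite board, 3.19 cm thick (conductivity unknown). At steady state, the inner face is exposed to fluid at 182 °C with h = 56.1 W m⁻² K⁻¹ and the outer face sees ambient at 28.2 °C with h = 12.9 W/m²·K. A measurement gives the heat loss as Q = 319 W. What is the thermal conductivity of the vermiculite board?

k = 0.0623 W/m·K

ΣR = ΔT/Q = |182 − 28.2|/319 = 0.4821 K/W
Known resistances:
  R_conv,in = 1/(hA) = 1/(56.1·1.26) = 0.01415 K/W
  R_brass = L/(kA) = 0.00177/(94.5·1.26) = 1.487×10^-5 K/W
  R_conv,out = 1/(hA) = 1/(12.9·1.26) = 0.06152 K/W
R_vermiculite board = ΣR − ΣR_known = 0.4821 − 0.07568 = 0.4064 K/W
L/(kA) = 0.4064 ⇒ k = 0.0319/(0.4064·1.26) = 0.0623 W/m·K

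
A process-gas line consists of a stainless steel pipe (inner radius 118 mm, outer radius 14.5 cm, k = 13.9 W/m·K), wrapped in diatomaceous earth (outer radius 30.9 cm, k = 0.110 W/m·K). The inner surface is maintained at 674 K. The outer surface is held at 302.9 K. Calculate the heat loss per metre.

Q' = 338 W/m

Resistance network (inner→outer):
  R'_stainless steel = ln(0.145/0.118)/(2πk) = 0.2060/(2π·13.9) = 0.002359 m·K/W
  R'_diatomaceous earth = ln(0.309/0.145)/(2πk) = 0.7566/(2π·0.110) = 1.095 m·K/W
ΣR = 0.002359 + 1.095 = 1.097 m·K/W
Q' = ΔT/ΣR = (674 K − 302.9 K)/1.097 = 338 W/m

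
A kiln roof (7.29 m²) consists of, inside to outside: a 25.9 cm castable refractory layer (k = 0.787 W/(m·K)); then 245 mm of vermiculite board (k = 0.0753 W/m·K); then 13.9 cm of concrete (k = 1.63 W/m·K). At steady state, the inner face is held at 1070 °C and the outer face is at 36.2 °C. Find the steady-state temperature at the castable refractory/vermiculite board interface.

T = 977 °C

Series thermal resistances, inner to outer:
  R_castable refractory = L/(kA) = 0.259/(0.787·7.29) = 0.04514 K/W
  R_vermiculite board = L/(kA) = 0.245/(0.0753·7.29) = 0.4463 K/W
  R_concrete = L/(kA) = 0.139/(1.63·7.29) = 0.01170 K/W
ΣR = 0.04514 + 0.4463 + 0.01170 = 0.5031 K/W
Q = ΔT/ΣR = (1070 °C − 36.2 °C)/0.5031 = 2055 W
From the inner boundary to the castable refractory/vermiculite board interface, ΣR_partial = 0.04514 K/W.
T_interface = T_in − Q·ΣR_partial = 1070 °C − (2055)(0.04514) = 977 °C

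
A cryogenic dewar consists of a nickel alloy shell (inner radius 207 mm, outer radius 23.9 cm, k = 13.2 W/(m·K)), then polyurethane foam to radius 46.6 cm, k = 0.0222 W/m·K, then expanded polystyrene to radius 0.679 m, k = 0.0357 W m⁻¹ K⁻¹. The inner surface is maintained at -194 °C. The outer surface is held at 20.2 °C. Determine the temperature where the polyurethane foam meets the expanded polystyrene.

Series thermal resistances, inner to outer:
  R_nickel alloy = (1/0.207 − 1/0.239)/(4πk) = 0.6468/(4π·13.2) = 0.003899 K/W
  R_polyurethane foam = (1/0.239 − 1/0.466)/(4πk) = 2.038/(4π·0.0222) = 7.306 K/W
  R_expanded polystyrene = (1/0.466 − 1/0.679)/(4πk) = 0.6732/(4π·0.0357) = 1.501 K/W
ΣR = 0.003899 + 7.306 + 1.501 = 8.811 K/W
Q = ΔT/ΣR = (-194 °C − 20.2 °C)/8.811 = -24.31 W
From the inner boundary to the polyurethane foam/expanded polystyrene interface, ΣR_partial = 7.310 K/W.
T_interface = T_in − Q·ΣR_partial = -194 °C − (-24.31)(7.310) = -16.3 °C

T = -16.3 °C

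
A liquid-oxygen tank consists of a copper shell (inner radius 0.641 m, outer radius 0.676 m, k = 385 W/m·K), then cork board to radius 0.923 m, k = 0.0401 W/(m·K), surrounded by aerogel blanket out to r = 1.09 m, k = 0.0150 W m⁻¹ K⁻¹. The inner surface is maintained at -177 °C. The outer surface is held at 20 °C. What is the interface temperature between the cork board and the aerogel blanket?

T = -84.1 °C

Resistance network (inner→outer):
  R_copper = (1/0.641 − 1/0.676)/(4πk) = 0.08077/(4π·385) = 1.670×10^-5 K/W
  R_cork board = (1/0.676 − 1/0.923)/(4πk) = 0.3959/(4π·0.0401) = 0.7856 K/W
  R_aerogel blanket = (1/0.923 − 1/1.09)/(4πk) = 0.1660/(4π·0.0150) = 0.8806 K/W
ΣR = 1.670×10^-5 + 0.7856 + 0.8806 = 1.666 K/W
Q = ΔT/ΣR = (-177 °C − 20 °C)/1.666 = -118.2 W
From the inner boundary to the cork board/aerogel blanket interface, ΣR_partial = 0.7856 K/W.
T_interface = T_in − Q·ΣR_partial = -177 °C − (-118.2)(0.7856) = -84.1 °C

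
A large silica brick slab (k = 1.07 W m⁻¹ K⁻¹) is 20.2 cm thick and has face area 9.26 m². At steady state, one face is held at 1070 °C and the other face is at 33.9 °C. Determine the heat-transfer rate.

Q = 50800 W

Q = kA·ΔT/L = 1.07 × 9.26 × |1070 °C − 33.9 °C| / 0.202 = 50800 W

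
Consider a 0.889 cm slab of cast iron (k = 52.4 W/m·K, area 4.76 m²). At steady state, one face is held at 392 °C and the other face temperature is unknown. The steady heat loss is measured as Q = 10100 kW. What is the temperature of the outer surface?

T_out = 32.0 °C

Sum the resistances:
  R_cast iron = L/(kA) = 0.00889/(52.4·4.76) = 3.564×10^-5 K/W
ΣR = 3.564×10^-5 K/W
ΔT = Q·ΣR = 1.01×10^7 × 3.564×10^-5 = 360.0 K
Heat flows outward, so T_out = T_in − ΔT = 392 − 360.0 = 32.0 °C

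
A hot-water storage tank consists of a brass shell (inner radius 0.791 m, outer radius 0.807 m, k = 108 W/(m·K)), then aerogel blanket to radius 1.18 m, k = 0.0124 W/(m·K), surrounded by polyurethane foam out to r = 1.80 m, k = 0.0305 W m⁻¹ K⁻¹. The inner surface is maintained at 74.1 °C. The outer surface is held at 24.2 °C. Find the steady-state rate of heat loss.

Resistance network (inner→outer):
  R_brass = (1/0.791 − 1/0.807)/(4πk) = 0.02507/(4π·108) = 1.847×10^-5 K/W
  R_aerogel blanket = (1/0.807 − 1/1.18)/(4πk) = 0.3917/(4π·0.0124) = 2.514 K/W
  R_polyurethane foam = (1/1.18 − 1/1.80)/(4πk) = 0.2919/(4π·0.0305) = 0.7616 K/W
ΣR = 1.847×10^-5 + 2.514 + 0.7616 = 3.276 K/W
Q = ΔT/ΣR = (74.1 °C − 24.2 °C)/3.276 = 15.2 W

Q = 15.2 W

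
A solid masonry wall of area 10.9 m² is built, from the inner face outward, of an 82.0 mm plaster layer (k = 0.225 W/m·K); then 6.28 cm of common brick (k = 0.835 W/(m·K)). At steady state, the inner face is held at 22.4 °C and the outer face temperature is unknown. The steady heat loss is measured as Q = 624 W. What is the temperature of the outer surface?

Series resistances:
  R_plaster = L/(kA) = 0.0820/(0.225·10.9) = 0.03344 K/W
  R_common brick = L/(kA) = 0.0628/(0.835·10.9) = 0.006900 K/W
ΣR = 0.04034 K/W
ΔT = Q·ΣR = 624 × 0.04034 = 25.17 K
Heat flows outward, so T_out = T_in − ΔT = 22.4 − 25.17 = -2.77 °C

T_out = -2.77 °C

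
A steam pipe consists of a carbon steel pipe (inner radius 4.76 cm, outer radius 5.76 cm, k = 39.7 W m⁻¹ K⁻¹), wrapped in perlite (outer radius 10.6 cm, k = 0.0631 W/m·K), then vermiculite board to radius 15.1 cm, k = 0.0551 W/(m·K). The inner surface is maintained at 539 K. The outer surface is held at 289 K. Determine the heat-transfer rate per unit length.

Resistance network (inner→outer):
  R'_carbon steel = ln(0.0576/0.0476)/(2πk) = 0.1907/(2π·39.7) = 7.645×10^-4 m·K/W
  R'_perlite = ln(0.106/0.0576)/(2πk) = 0.6099/(2π·0.0631) = 1.538 m·K/W
  R'_vermiculite board = ln(0.151/0.106)/(2πk) = 0.3538/(2π·0.0551) = 1.022 m·K/W
ΣR = 7.645×10^-4 + 1.538 + 1.022 = 2.561 m·K/W
Q' = ΔT/ΣR = (539 K − 289 K)/2.561 = 97.6 W/m

Q' = 97.6 W/m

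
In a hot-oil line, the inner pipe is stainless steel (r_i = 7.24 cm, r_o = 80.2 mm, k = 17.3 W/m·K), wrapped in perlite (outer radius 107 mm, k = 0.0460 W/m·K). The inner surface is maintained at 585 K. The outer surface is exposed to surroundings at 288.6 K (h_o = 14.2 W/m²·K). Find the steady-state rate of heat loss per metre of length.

Q' = 269 W/m

Resistance network (inner→outer):
  R'_stainless steel = ln(0.0802/0.0724)/(2πk) = 0.1023/(2π·17.3) = 9.413×10^-4 m·K/W
  R'_perlite = ln(0.107/0.0802)/(2πk) = 0.2883/(2π·0.0460) = 0.9975 m·K/W
  R'_conv,out = 1/(2πr h) = 1/(2π·0.107·14.2) = 0.1047 m·K/W
ΣR = 9.413×10^-4 + 0.9975 + 0.1047 = 1.103 m·K/W
Q' = ΔT/ΣR = (585 K − 288.6 K)/1.103 = 269 W/m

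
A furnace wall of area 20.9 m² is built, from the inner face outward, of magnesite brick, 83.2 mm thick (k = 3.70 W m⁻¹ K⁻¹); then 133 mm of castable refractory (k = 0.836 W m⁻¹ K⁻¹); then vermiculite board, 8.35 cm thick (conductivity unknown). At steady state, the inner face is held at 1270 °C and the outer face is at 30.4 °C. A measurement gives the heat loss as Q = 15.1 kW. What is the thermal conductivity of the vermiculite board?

ΣR = ΔT/Q = |1270 − 30.4|/15100 = 0.08209 K/W
Known resistances:
  R_magnesite brick = L/(kA) = 0.0832/(3.70·20.9) = 0.001076 K/W
  R_castable refractory = L/(kA) = 0.133/(0.836·20.9) = 0.007612 K/W
R_vermiculite board = ΣR − ΣR_known = 0.08209 − 0.008688 = 0.07340 K/W
L/(kA) = 0.07340 ⇒ k = 0.0835/(0.07340·20.9) = 0.0544 W/m·K

k = 0.0544 W/m·K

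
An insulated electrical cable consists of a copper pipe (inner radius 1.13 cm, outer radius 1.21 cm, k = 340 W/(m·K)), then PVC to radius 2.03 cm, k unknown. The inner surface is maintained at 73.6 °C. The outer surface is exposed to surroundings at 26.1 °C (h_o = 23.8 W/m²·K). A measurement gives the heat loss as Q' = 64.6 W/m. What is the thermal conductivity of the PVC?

ΣR = ΔT/Q' = |73.6 − 26.1|/64.6 = 0.7353 m·K/W
Known resistances:
  R'_copper = ln(0.0121/0.0113)/(2πk) = 0.06840/(2π·340) = 3.202×10^-5 m·K/W
  R'_conv,out = 1/(2πr h) = 1/(2π·0.0203·23.8) = 0.3294 m·K/W
R_PVC = ΣR − ΣR_known = 0.7353 − 0.3294 = 0.4059 m·K/W
ln(r₂/r₁)/(2πk) = 0.4059 ⇒ k = 0.5174/(2π·0.4059) = 0.203 W/m·K

k = 0.203 W/m·K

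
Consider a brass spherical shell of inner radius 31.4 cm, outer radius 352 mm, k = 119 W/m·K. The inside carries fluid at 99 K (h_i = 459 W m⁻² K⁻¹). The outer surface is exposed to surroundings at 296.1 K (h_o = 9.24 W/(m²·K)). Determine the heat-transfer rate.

Treat each layer as a resistance in series:
  R_conv,in = 1/(4πr²h) = 1/(4π·0.314²·459) = 0.001758 K/W
  R_brass = (1/0.314 − 1/0.352)/(4πk) = 0.3438/(4π·119) = 2.299×10^-4 K/W
  R_conv,out = 1/(4πr²h) = 1/(4π·0.352²·9.24) = 0.06951 K/W
ΣR = 0.001758 + 2.299×10^-4 + 0.06951 = 0.07150 K/W
Q = ΔT/ΣR = (99 K − 296.1 K)/0.07150 = -2760 W
(Negative Q ⇒ heat flows inward; heat gain = 2760 W.)

Q = 2.76 kW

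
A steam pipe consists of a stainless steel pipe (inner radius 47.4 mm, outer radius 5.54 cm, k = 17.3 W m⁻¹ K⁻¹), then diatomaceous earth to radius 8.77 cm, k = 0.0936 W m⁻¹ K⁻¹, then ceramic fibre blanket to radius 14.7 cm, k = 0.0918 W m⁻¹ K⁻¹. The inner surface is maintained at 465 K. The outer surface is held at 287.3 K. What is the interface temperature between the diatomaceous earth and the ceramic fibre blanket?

T = 382 K

Treat each layer as a resistance in series:
  R'_stainless steel = ln(0.0554/0.0474)/(2πk) = 0.1560/(2π·17.3) = 0.001435 m·K/W
  R'_diatomaceous earth = ln(0.0877/0.0554)/(2πk) = 0.4593/(2π·0.0936) = 0.7811 m·K/W
  R'_ceramic fibre blanket = ln(0.147/0.0877)/(2πk) = 0.5165/(2π·0.0918) = 0.8955 m·K/W
ΣR = 0.001435 + 0.7811 + 0.8955 = 1.678 m·K/W
Q' = ΔT/ΣR = (465 K − 287.3 K)/1.678 = 105.9 W/m
From the inner boundary to the diatomaceous earth/ceramic fibre blanket interface, ΣR_partial = 0.7825 m·K/W.
T_interface = T_in − Q'·ΣR_partial = 465 K − (105.9)(0.7825) = 382 K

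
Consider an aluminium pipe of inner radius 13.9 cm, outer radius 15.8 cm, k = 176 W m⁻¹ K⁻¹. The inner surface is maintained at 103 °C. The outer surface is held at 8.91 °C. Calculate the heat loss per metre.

Q' = 2πk·ΔT/ln(r₂/r₁) = 2π × 176 × 94.09 / ln(0.158/0.139) = 8.12×10^5 W/m

Q' = 8.12×10^5 W/m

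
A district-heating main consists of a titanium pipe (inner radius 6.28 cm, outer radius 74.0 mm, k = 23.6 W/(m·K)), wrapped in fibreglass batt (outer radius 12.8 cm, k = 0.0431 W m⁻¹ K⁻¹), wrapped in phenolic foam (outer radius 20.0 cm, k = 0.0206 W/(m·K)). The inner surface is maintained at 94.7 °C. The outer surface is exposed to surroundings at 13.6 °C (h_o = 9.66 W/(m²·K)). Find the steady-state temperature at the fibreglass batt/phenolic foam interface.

Resistance network (inner→outer):
  R'_titanium = ln(0.0740/0.0628)/(2πk) = 0.1641/(2π·23.6) = 0.001107 m·K/W
  R'_fibreglass batt = ln(0.128/0.0740)/(2πk) = 0.5480/(2π·0.0431) = 2.023 m·K/W
  R'_phenolic foam = ln(0.200/0.128)/(2πk) = 0.4463/(2π·0.0206) = 3.448 m·K/W
  R'_conv,out = 1/(2πr h) = 1/(2π·0.200·9.66) = 0.08238 m·K/W
ΣR = 0.001107 + 2.023 + 3.448 + 0.08238 = 5.554 m·K/W
Q' = ΔT/ΣR = (94.7 °C − 13.6 °C)/5.554 = 14.60 W/m
From the inner boundary to the fibreglass batt/phenolic foam interface, ΣR_partial = 2.024 m·K/W.
T_interface = T_in − Q'·ΣR_partial = 94.7 °C − (14.60)(2.024) = 65.1 °C

T = 65.1 °C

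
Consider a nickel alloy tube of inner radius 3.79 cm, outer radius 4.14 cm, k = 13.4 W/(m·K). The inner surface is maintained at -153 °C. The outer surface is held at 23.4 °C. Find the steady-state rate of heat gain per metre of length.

Q' = 168 kW/m

Q' = 2πk·ΔT/ln(r₂/r₁) = 2π × 13.4 × 176.4 / ln(0.0414/0.0379) = 1.68×10^5 W/m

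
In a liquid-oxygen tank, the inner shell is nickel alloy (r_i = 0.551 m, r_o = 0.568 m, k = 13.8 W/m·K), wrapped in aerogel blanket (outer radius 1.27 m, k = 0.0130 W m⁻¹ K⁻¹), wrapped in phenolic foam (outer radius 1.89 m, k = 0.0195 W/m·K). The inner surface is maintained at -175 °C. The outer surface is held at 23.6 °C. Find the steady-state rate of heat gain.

Q = 28.3 W

Resistance network (inner→outer):
  R_nickel alloy = (1/0.551 − 1/0.568)/(4πk) = 0.05432/(4π·13.8) = 3.132×10^-4 K/W
  R_aerogel blanket = (1/0.568 − 1/1.27)/(4πk) = 0.9732/(4π·0.0130) = 5.957 K/W
  R_phenolic foam = (1/1.27 − 1/1.89)/(4πk) = 0.2583/(4π·0.0195) = 1.054 K/W
ΣR = 3.132×10^-4 + 5.957 + 1.054 = 7.011 K/W
Q = ΔT/ΣR = (-175 °C − 23.6 °C)/7.011 = -28.3 W
(Negative Q ⇒ heat flows inward; heat gain = 28.3 W.)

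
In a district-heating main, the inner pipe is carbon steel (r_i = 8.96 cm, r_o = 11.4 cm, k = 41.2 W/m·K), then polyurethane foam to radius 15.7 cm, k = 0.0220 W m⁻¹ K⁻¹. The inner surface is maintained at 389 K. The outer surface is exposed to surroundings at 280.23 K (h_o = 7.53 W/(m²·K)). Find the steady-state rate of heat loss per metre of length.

Treat each layer as a resistance in series:
  R'_carbon steel = ln(0.114/0.0896)/(2πk) = 0.2408/(2π·41.2) = 9.304×10^-4 m·K/W
  R'_polyurethane foam = ln(0.157/0.114)/(2πk) = 0.3200/(2π·0.0220) = 2.315 m·K/W
  R'_conv,out = 1/(2πr h) = 1/(2π·0.157·7.53) = 0.1346 m·K/W
ΣR = 9.304×10^-4 + 2.315 + 0.1346 = 2.451 m·K/W
Q' = ΔT/ΣR = (389 K − 280.23 K)/2.451 = 44.4 W/m

Q' = 44.4 W/m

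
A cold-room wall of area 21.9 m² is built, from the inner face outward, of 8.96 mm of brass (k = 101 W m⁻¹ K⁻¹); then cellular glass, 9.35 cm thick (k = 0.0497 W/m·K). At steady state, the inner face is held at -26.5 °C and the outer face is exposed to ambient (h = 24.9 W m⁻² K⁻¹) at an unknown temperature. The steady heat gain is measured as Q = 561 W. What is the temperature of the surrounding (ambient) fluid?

Sum the resistances:
  R_brass = L/(kA) = 0.00896/(101·21.9) = 4.051×10^-6 K/W
  R_cellular glass = L/(kA) = 0.0935/(0.0497·21.9) = 0.08590 K/W
  R_conv,out = 1/(hA) = 1/(24.9·21.9) = 0.001834 K/W
ΣR = 0.08774 K/W
ΔT = Q·ΣR = 561 × 0.08774 = 49.22 K
Heat flows inward, so T_out = T_in + ΔT = -26.5 + 49.22 = 22.7 °C

T_out = 22.7 °C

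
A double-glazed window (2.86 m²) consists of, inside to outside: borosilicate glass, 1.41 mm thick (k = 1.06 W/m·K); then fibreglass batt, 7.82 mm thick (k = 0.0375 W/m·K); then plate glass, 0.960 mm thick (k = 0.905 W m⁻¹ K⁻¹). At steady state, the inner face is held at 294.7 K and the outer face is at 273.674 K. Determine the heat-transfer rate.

Q = 285 W

Treat each layer as a resistance in series:
  R_borosilicate glass = L/(kA) = 0.00141/(1.06·2.86) = 4.651×10^-4 K/W
  R_fibreglass batt = L/(kA) = 0.00782/(0.0375·2.86) = 0.07291 K/W
  R_plate glass = L/(kA) = 9.60×10^-4/(0.905·2.86) = 3.709×10^-4 K/W
ΣR = 4.651×10^-4 + 0.07291 + 3.709×10^-4 = 0.07375 K/W
Q = ΔT/ΣR = (294.7 K − 273.674 K)/0.07375 = 285 W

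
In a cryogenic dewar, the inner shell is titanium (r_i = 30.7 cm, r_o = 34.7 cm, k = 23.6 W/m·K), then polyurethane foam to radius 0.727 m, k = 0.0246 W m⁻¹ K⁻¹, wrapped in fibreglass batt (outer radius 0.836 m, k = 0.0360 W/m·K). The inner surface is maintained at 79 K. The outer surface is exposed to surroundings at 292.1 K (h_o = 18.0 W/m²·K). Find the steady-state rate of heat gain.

Q = 40.4 W

Resistance network (inner→outer):
  R_titanium = (1/0.307 − 1/0.347)/(4πk) = 0.3755/(4π·23.6) = 0.001266 K/W
  R_polyurethane foam = (1/0.347 − 1/0.727)/(4πk) = 1.506/(4π·0.0246) = 4.873 K/W
  R_fibreglass batt = (1/0.727 − 1/0.836)/(4πk) = 0.1793/(4π·0.0360) = 0.3964 K/W
  R_conv,out = 1/(4πr²h) = 1/(4π·0.836²·18.0) = 0.006326 K/W
ΣR = 0.001266 + 4.873 + 0.3964 + 0.006326 = 5.277 K/W
Q = ΔT/ΣR = (79 K − 292.1 K)/5.277 = -40.4 W
(Negative Q ⇒ heat flows inward; heat gain = 40.4 W.)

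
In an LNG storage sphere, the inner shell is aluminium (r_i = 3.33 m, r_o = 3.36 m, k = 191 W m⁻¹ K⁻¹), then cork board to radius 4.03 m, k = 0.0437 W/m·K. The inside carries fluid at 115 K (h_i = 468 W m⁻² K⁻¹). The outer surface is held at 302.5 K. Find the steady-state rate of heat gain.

Treat each layer as a resistance in series:
  R_conv,in = 1/(4πr²h) = 1/(4π·3.33²·468) = 1.533×10^-5 K/W
  R_aluminium = (1/3.33 − 1/3.36)/(4πk) = 0.002681/(4π·191) = 1.117×10^-6 K/W
  R_cork board = (1/3.36 − 1/4.03)/(4πk) = 0.04948/(4π·0.0437) = 0.09010 K/W
ΣR = 1.533×10^-5 + 1.117×10^-6 + 0.09010 = 0.09012 K/W
Q = ΔT/ΣR = (115 K − 302.5 K)/0.09012 = -2080 W
(Negative Q ⇒ heat flows inward; heat gain = 2080 W.)

Q = 2080 W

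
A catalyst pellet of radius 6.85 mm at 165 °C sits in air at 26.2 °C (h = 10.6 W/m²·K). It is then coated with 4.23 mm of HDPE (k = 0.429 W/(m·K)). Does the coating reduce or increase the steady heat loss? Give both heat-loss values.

increases: 0.868 → 1.94 W

Critical radius for a sphere: r_cr = 2k/h = 0.0809 m = 8.09 cm.
Outer radius after coating: r₂ = 0.00685 + 0.00423 = 0.01108 m.
Since r₁ < r_cr and r₂ ≤ r_cr, the coating moves toward the maximum at r_cr — heat loss rises.
Bare: R = 1/(4πr₁²h) = 160.0 K/W; Q = 138.8/160.0 = 0.868 W.
Coated: R = R_cond + R_conv = 71.49 K/W; Q = 138.8/71.49 = 1.94 W.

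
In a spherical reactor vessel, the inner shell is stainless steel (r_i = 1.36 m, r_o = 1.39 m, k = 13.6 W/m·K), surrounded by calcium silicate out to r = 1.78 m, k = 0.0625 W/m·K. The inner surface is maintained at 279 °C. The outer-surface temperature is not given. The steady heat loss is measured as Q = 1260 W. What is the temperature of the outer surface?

T_out = 26.0 °C

Series resistances:
  R_stainless steel = (1/1.36 − 1/1.39)/(4πk) = 0.01587/(4π·13.6) = 9.286×10^-5 K/W
  R_calcium silicate = (1/1.39 − 1/1.78)/(4πk) = 0.1576/(4π·0.0625) = 0.2007 K/W
ΣR = 0.2008 K/W
ΔT = Q·ΣR = 1260 × 0.2008 = 253.0 K
Heat flows outward, so T_out = T_in − ΔT = 279 − 253.0 = 26.0 °C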